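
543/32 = 543/32 = 16.97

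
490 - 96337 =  - 95847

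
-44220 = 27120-71340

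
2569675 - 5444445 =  -2874770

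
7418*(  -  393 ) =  - 2915274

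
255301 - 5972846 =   -  5717545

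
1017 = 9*113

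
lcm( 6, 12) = 12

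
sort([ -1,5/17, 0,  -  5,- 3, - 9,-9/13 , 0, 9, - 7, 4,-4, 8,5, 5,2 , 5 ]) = [-9,- 7,- 5,-4,  -  3,-1, - 9/13,  0, 0,5/17 , 2,4,5,  5, 5,8, 9 ]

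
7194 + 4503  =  11697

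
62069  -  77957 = - 15888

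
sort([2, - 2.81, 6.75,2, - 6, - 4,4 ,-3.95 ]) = [-6, - 4, - 3.95, - 2.81 , 2,2,4  ,  6.75]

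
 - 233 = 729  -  962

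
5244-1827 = 3417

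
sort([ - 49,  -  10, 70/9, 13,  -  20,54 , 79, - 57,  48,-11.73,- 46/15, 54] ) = [ - 57, - 49,  -  20, - 11.73, - 10, - 46/15,70/9 , 13,48,54,54 , 79]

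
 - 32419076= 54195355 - 86614431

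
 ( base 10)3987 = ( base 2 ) 111110010011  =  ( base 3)12110200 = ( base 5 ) 111422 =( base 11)2AA5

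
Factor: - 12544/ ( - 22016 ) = 2^( - 1 )*7^2*43^( - 1) = 49/86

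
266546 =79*3374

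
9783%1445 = 1113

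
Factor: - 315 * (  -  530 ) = 2^1*3^2*5^2*7^1*53^1 = 166950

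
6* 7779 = 46674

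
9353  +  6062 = 15415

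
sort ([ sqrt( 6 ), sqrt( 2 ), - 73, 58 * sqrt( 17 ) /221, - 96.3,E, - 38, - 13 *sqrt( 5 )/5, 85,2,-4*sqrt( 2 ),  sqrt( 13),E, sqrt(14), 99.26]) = [ - 96.3, - 73, - 38, - 13 * sqrt( 5)/5,-4*sqrt(2),58*sqrt( 17 ) /221, sqrt( 2), 2,sqrt ( 6 ), E, E, sqrt(13 ), sqrt( 14 ),85, 99.26] 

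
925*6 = 5550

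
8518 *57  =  485526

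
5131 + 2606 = 7737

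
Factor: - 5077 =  - 5077^1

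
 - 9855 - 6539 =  - 16394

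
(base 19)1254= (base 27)aec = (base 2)1111000000000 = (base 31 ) 7UN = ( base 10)7680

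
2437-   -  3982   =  6419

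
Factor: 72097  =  17^1*4241^1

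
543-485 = 58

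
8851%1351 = 745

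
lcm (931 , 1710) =83790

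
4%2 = 0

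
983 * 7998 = 7862034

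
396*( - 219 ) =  - 86724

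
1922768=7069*272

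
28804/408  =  70  +  61/102 = 70.60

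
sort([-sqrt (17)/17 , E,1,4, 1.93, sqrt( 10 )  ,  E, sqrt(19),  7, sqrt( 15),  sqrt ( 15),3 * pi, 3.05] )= [ - sqrt ( 17)/17,1,1.93,E,E, 3.05,sqrt(10),sqrt( 15 ), sqrt(15), 4, sqrt(19),7,3*pi ] 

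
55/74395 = 11/14879 = 0.00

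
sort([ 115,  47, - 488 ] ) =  [ - 488,47,115 ]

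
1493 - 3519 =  - 2026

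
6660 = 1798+4862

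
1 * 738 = 738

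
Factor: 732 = 2^2*3^1*61^1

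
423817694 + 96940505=520758199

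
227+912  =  1139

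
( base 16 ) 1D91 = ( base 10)7569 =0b1110110010001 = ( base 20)ii9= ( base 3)101101100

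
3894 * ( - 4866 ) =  - 18948204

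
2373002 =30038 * 79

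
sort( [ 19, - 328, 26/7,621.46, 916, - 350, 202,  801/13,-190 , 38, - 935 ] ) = [ - 935, - 350, - 328, - 190, 26/7, 19, 38 , 801/13, 202, 621.46, 916 ] 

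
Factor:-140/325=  - 28/65 = - 2^2*5^( - 1)*7^1 *13^( - 1) 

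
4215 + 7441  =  11656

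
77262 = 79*978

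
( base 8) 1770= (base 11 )844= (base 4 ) 33320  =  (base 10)1016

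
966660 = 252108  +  714552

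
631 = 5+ 626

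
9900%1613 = 222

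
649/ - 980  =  -1+ 331/980 = -0.66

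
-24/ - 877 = 24/877= 0.03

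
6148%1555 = 1483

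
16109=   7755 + 8354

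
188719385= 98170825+90548560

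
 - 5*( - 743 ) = 3715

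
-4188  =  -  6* 698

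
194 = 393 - 199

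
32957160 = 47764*690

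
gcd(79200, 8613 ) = 99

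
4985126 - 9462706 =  - 4477580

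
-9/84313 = - 9/84313 = - 0.00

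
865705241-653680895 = 212024346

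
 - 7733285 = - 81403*95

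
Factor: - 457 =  - 457^1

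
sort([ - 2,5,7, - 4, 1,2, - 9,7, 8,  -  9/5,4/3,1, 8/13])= [ - 9, - 4 , -2 ,-9/5, 8/13,1,1, 4/3,2,5,7, 7,8]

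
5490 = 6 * 915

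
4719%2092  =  535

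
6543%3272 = 3271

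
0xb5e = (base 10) 2910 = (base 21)6cc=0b101101011110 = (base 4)231132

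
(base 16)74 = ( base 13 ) 8C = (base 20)5G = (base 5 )431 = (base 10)116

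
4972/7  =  710+2/7 = 710.29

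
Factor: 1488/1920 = 31/40  =  2^(-3) * 5^ ( - 1)*31^1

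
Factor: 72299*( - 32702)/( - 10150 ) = 1182160949/5075 = 5^( - 2)*7^( - 1)  *29^ ( - 1)*83^1*197^2*367^1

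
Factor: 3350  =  2^1*5^2*67^1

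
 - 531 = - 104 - 427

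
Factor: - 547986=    - 2^1*3^1*91331^1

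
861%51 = 45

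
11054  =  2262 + 8792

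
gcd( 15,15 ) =15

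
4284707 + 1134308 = 5419015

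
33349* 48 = 1600752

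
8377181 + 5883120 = 14260301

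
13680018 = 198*69091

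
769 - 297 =472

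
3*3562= 10686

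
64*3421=218944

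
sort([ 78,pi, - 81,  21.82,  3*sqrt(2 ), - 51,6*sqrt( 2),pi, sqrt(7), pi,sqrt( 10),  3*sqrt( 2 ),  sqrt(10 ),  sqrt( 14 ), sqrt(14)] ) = [ -81, - 51,  sqrt( 7),pi,pi,pi,sqrt( 10 ), sqrt( 10),sqrt (14),sqrt( 14),3 *sqrt ( 2 ),3*sqrt (2),6*sqrt(2),21.82, 78 ] 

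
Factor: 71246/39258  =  3^( - 3) * 7^2 = 49/27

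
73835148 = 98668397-24833249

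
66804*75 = 5010300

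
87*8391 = 730017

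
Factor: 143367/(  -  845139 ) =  - 47789/281713=- 7^1*19^( - 1)*6827^1*14827^( - 1 ) 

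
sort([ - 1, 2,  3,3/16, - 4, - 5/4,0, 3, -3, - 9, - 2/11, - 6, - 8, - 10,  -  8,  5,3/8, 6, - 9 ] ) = [ - 10,-9, - 9,-8, -8 ,  -  6, - 4 , - 3  , - 5/4, - 1,  -  2/11, 0,  3/16 , 3/8, 2,3,3, 5  ,  6] 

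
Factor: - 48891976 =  - 2^3*7^1*881^1*991^1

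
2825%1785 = 1040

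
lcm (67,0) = 0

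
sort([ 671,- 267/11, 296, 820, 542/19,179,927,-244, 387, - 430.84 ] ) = [-430.84,-244, - 267/11, 542/19 , 179,296, 387,671 , 820,927]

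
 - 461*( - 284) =130924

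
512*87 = 44544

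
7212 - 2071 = 5141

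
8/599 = 8/599 = 0.01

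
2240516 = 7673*292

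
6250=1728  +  4522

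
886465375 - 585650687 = 300814688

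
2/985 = 2/985 = 0.00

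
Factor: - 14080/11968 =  - 2^2*5^1*17^( - 1 )= - 20/17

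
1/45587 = 1/45587 = 0.00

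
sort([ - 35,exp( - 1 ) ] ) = [ - 35, exp(-1)]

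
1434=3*478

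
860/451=860/451= 1.91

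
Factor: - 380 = - 2^2 * 5^1*19^1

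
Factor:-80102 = - 2^1 * 11^2*331^1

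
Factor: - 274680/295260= -2^1*3^1* 19^(  -  1)*  37^( - 1 )*109^1 = - 654/703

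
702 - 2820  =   - 2118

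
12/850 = 6/425 = 0.01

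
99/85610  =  99/85610=0.00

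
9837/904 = 10+ 797/904 = 10.88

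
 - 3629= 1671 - 5300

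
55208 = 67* 824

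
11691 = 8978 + 2713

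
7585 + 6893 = 14478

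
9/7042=9/7042 = 0.00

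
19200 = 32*600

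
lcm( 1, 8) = 8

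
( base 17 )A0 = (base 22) 7g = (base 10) 170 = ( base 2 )10101010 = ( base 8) 252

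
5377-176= 5201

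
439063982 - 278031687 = 161032295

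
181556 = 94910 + 86646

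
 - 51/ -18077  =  51/18077 = 0.00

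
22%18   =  4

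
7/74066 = 7/74066  =  0.00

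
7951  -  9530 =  - 1579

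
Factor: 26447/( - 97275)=-3^(-1)*5^( - 2) * 53^1 * 499^1*1297^(  -  1 ) 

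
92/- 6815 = -1+6723/6815  =  - 0.01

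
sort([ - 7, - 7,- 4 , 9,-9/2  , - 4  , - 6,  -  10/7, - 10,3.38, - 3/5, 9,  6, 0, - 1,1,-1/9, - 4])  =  [ - 10, - 7,-7,- 6, - 9/2, - 4, - 4, - 4, -10/7, - 1, -3/5, - 1/9,  0 , 1,3.38 , 6,9,  9 ]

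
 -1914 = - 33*58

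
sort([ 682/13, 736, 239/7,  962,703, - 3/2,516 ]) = [-3/2, 239/7,682/13  ,  516  ,  703,736, 962]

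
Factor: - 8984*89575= -2^3*5^2 * 1123^1*3583^1 = - 804741800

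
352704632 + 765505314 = 1118209946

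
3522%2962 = 560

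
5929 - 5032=897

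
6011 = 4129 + 1882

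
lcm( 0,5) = 0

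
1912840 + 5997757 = 7910597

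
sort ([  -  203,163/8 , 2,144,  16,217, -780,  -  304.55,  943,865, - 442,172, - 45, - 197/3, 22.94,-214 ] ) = [-780, - 442,  -  304.55, - 214,  -  203, - 197/3,- 45,2,16,163/8,22.94,144, 172, 217, 865, 943 ]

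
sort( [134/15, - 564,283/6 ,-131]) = [ - 564, - 131 , 134/15,283/6]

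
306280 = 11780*26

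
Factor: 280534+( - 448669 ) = - 168135 = - 3^1*5^1 * 11^1 * 1019^1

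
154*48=7392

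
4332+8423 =12755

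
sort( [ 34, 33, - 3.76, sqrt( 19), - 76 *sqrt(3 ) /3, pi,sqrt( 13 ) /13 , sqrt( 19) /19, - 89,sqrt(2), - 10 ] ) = [  -  89, - 76 * sqrt(  3)/3, - 10, - 3.76, sqrt( 19)/19 , sqrt( 13) /13, sqrt( 2 ), pi,  sqrt( 19), 33,  34]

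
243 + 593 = 836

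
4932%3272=1660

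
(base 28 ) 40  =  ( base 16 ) 70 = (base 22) 52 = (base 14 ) 80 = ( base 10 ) 112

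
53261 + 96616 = 149877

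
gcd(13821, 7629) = 3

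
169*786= 132834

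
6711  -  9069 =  - 2358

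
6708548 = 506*13258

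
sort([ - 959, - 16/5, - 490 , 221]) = [ - 959, - 490, - 16/5, 221]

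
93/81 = 31/27 = 1.15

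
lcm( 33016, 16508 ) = 33016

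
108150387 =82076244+26074143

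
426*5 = 2130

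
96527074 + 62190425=158717499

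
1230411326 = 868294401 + 362116925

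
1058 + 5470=6528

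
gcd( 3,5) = 1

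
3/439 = 3/439= 0.01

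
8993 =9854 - 861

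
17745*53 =940485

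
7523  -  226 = 7297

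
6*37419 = 224514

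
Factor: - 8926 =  - 2^1* 4463^1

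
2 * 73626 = 147252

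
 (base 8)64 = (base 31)1L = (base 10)52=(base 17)31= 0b110100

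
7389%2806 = 1777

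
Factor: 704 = 2^6 * 11^1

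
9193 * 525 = 4826325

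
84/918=14/153 = 0.09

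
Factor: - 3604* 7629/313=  - 27494916/313 = - 2^2 * 3^1* 17^1*53^1*313^( - 1)*2543^1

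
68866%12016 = 8786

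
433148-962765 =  - 529617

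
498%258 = 240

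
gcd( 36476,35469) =1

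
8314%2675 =289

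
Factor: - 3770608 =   -  2^4*235663^1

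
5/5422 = 5/5422 = 0.00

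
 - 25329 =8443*(  -  3)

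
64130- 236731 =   -  172601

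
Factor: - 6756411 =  - 3^1*23^1*97919^1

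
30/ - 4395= - 2/293  =  - 0.01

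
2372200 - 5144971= - 2772771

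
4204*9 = 37836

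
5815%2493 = 829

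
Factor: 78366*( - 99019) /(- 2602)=3879861477/1301 = 3^1*37^1*83^1*353^1*1193^1*1301^(-1)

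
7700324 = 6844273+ 856051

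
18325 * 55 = 1007875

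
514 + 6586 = 7100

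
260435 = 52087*5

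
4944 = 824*6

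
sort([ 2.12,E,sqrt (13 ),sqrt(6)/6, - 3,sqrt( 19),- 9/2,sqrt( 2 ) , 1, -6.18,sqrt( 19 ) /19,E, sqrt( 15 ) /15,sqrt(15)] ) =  [ -6.18,  -  9/2, - 3,  sqrt( 19) /19,sqrt(15)/15 , sqrt( 6 ) /6,1,sqrt( 2),2.12, E,E  ,  sqrt( 13), sqrt(15),sqrt( 19) ]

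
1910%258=104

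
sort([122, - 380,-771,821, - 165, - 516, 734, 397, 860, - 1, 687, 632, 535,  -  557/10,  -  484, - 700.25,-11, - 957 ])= [ - 957 ,  -  771, - 700.25, - 516, - 484, - 380, - 165,-557/10,-11, - 1,122,397, 535, 632,687,734,  821, 860 ] 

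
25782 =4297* 6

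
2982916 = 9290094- 6307178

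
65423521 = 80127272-14703751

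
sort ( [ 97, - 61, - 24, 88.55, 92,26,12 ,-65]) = [-65, - 61, - 24,12, 26 , 88.55,92, 97] 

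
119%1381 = 119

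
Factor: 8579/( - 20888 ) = - 2^( - 3 )*7^( - 1)*23^1 = - 23/56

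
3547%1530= 487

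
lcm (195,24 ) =1560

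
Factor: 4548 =2^2*3^1*379^1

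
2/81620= 1/40810 = 0.00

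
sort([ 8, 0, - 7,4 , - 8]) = [  -  8, - 7, 0,4, 8] 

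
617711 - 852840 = - 235129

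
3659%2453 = 1206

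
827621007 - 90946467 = 736674540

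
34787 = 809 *43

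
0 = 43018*0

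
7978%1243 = 520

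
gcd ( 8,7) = 1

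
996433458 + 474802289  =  1471235747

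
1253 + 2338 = 3591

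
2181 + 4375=6556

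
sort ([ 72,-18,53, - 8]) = [-18, - 8,53,72] 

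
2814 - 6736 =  - 3922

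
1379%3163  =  1379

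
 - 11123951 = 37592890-48716841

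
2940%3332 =2940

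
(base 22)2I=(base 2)111110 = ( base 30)22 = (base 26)2a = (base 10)62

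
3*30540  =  91620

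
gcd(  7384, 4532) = 4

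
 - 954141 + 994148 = 40007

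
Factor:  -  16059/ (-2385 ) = 101/15 = 3^( - 1 )*5^(-1)*101^1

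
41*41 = 1681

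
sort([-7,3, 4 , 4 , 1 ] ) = [ - 7,  1,3,4, 4 ]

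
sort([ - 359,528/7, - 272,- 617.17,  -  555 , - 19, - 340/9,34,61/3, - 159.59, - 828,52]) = [ - 828, - 617.17, - 555,-359, - 272,  -  159.59,  -  340/9,-19,  61/3, 34,52, 528/7] 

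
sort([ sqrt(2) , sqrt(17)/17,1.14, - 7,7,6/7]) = [-7, sqrt (17)/17,6/7,  1.14, sqrt ( 2),  7]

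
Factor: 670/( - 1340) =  - 1/2=- 2^( - 1 )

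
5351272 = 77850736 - 72499464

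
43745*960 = 41995200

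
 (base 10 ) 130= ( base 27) 4M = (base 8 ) 202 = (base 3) 11211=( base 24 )5a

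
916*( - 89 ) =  - 81524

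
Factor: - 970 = -2^1*5^1*97^1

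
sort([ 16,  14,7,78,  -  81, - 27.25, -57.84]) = [-81, - 57.84, - 27.25 , 7,14,16,78]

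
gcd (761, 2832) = 1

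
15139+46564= 61703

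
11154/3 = 3718 = 3718.00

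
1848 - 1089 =759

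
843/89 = 843/89 = 9.47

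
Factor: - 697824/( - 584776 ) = 2^2*3^2*67^ ( - 1)*1091^( -1)*2423^1= 87228/73097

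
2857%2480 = 377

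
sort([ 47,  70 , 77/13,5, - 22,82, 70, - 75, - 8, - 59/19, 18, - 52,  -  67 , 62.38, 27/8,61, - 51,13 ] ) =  [ - 75, - 67,-52, - 51, - 22, - 8, - 59/19,27/8,5,77/13,13, 18 , 47,61,  62.38,70,70, 82 ] 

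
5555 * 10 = 55550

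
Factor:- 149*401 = -59749=-149^1*401^1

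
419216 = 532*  788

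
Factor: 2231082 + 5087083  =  7318165= 5^1*79^1*97^1 *191^1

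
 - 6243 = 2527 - 8770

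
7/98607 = 7/98607 = 0.00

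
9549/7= 1364 + 1/7 = 1364.14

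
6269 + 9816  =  16085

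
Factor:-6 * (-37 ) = 222 = 2^1*3^1*37^1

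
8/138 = 4/69= 0.06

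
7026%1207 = 991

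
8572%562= 142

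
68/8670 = 2/255= 0.01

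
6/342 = 1/57 = 0.02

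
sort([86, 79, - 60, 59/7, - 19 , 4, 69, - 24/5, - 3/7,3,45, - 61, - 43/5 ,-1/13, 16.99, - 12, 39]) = [ - 61, - 60, - 19, - 12,-43/5, - 24/5, - 3/7,  -  1/13, 3,4,59/7, 16.99,  39, 45, 69, 79, 86] 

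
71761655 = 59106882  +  12654773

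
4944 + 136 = 5080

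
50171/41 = 50171/41 = 1223.68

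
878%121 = 31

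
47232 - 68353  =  - 21121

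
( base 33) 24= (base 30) 2A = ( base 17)42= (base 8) 106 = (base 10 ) 70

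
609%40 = 9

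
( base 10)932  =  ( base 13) 569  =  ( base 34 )RE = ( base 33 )s8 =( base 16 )3A4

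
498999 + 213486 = 712485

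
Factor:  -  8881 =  -83^1*107^1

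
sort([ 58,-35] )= [ - 35,58]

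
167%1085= 167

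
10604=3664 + 6940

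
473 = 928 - 455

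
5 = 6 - 1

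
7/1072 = 7/1072 = 0.01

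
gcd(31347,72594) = 9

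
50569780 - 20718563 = 29851217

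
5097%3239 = 1858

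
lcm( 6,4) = 12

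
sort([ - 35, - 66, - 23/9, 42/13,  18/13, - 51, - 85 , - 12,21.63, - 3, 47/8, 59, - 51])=[ - 85 , - 66, - 51,-51, - 35, - 12,-3, - 23/9, 18/13, 42/13,47/8, 21.63, 59]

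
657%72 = 9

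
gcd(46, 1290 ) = 2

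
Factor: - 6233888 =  - 2^5*  194809^1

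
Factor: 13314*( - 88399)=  - 1176944286 = - 2^1*3^1*7^1*109^1* 317^1*811^1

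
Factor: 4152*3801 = 15781752 = 2^3*3^2*7^1*173^1*181^1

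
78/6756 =13/1126 = 0.01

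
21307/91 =1639/7=234.14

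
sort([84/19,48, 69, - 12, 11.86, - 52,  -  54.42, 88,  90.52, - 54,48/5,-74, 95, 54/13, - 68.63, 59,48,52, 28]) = [ - 74, - 68.63, - 54.42 , - 54,  -  52, - 12,54/13  ,  84/19,48/5,11.86,28, 48, 48, 52, 59,  69, 88,90.52,95]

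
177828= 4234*42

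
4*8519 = 34076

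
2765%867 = 164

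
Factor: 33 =3^1*11^1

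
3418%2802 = 616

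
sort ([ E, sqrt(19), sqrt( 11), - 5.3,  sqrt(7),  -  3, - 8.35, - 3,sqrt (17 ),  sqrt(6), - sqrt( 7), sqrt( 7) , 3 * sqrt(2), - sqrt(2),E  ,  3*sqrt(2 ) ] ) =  [ - 8.35, - 5.3 , - 3, - 3, - sqrt(7), - sqrt(2),sqrt ( 6 ),sqrt ( 7 ), sqrt(7), E  ,  E, sqrt( 11 ),sqrt( 17),  3*sqrt( 2), 3 * sqrt(2), sqrt (19) ]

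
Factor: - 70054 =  - 2^1*35027^1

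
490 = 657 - 167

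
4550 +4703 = 9253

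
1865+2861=4726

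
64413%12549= 1668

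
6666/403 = 16 + 218/403= 16.54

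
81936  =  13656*6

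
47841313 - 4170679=43670634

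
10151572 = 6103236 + 4048336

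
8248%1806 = 1024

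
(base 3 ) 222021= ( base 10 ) 709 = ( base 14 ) 389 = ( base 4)23011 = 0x2C5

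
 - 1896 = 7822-9718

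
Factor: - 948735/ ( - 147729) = 316245/49243 = 3^1 * 5^1*23^( - 1) *29^1*727^1*2141^ ( - 1 ) 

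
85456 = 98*872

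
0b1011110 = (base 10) 94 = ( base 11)86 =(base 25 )3J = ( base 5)334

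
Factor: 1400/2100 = 2^1 * 3^( - 1) =2/3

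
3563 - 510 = 3053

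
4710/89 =4710/89 = 52.92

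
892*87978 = 78476376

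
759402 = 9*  84378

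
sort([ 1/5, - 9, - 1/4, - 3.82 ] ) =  [ - 9, - 3.82, - 1/4, 1/5] 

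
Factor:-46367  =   - 199^1 * 233^1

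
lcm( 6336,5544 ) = 44352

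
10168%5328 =4840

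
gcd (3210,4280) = 1070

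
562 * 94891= 53328742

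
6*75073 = 450438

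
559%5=4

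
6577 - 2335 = 4242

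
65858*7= 461006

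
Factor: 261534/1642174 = 130767/821087 = 3^1*  7^1*13^1*241^( - 1)*479^1*3407^(-1 ) 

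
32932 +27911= 60843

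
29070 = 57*510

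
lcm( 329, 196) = 9212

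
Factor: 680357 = 17^1* 31^1*1291^1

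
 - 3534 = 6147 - 9681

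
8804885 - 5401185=3403700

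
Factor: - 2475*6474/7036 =- 2^( - 1)*3^3*5^2 * 11^1*13^1*83^1*1759^( - 1 ) = - 8011575/3518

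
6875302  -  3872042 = 3003260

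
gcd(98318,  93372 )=2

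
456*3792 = 1729152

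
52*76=3952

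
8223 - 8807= -584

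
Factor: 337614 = 2^1 * 3^1*56269^1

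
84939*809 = 68715651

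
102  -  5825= - 5723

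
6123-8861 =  - 2738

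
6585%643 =155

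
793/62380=793/62380 = 0.01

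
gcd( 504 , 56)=56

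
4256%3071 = 1185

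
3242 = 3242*1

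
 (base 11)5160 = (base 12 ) 3B62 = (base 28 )8KA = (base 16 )1ABA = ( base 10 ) 6842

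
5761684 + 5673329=11435013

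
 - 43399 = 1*(-43399)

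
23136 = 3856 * 6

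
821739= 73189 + 748550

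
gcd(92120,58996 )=196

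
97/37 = 97/37 = 2.62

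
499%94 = 29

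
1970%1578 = 392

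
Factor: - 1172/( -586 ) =2 = 2^1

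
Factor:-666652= - 2^2*7^1 * 29^1*821^1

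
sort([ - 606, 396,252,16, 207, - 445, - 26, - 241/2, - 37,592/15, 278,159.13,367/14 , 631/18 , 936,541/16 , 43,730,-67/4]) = [  -  606,-445,-241/2, - 37, -26, - 67/4,16,367/14, 541/16,  631/18, 592/15, 43 , 159.13 , 207,252, 278,  396,730,  936]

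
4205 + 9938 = 14143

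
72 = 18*4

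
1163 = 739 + 424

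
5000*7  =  35000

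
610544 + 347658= 958202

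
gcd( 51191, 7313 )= 7313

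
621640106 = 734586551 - 112946445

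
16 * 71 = 1136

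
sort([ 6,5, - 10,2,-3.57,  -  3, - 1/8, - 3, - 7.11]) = [-10, - 7.11, - 3.57, - 3,-3,-1/8,2,5,  6 ] 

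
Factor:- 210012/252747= -2^2*3^( - 2)*23^( - 1)*43^1 = - 172/207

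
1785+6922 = 8707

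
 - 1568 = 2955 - 4523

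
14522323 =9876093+4646230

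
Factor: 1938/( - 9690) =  - 5^(- 1 ) = - 1/5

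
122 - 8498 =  - 8376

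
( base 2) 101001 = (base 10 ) 41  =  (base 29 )1c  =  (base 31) 1A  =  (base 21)1k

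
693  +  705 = 1398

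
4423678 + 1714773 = 6138451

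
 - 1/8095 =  - 1/8095 = - 0.00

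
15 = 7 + 8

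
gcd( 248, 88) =8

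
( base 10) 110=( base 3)11002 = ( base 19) 5f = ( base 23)4I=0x6e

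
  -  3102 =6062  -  9164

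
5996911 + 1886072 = 7882983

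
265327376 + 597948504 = 863275880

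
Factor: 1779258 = 2^1*3^1*13^1*22811^1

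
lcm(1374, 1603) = 9618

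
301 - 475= - 174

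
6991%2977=1037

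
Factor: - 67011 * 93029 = - 3^1*7^1 *41^1*2269^1 * 3191^1 = - 6233966319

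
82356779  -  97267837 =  - 14911058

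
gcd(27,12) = 3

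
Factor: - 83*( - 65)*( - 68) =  - 2^2*5^1*13^1*17^1*83^1= - 366860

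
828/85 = 9 + 63/85 = 9.74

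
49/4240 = 49/4240 =0.01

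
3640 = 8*455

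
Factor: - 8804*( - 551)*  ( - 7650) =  -37110180600 = - 2^3*3^2* 5^2*17^1*19^1*29^1 * 31^1 * 71^1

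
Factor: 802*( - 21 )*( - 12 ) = 202104=2^3*3^2 * 7^1 * 401^1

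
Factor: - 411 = -3^1*137^1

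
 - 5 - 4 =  - 9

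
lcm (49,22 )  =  1078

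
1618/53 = 30 + 28/53 = 30.53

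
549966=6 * 91661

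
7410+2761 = 10171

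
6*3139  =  18834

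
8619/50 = 172  +  19/50 = 172.38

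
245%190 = 55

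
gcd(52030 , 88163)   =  1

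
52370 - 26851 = 25519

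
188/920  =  47/230 =0.20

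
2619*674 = 1765206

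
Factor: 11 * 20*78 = 2^3*3^1*5^1 *11^1*13^1 = 17160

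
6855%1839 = 1338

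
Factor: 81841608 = 2^3*3^2*137^1*8297^1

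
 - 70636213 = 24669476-95305689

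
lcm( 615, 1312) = 19680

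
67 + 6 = 73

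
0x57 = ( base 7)153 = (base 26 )39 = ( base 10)87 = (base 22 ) 3L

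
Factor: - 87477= -3^1*13^1*2243^1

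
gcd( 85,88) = 1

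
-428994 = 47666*(-9 )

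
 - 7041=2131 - 9172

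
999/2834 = 999/2834 = 0.35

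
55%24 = 7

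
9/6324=3/2108=0.00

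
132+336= 468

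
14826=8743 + 6083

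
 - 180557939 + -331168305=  - 511726244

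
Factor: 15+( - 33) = -2^1*3^2  =  -18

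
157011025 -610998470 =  - 453987445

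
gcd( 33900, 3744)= 12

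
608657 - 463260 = 145397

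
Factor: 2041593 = 3^1*680531^1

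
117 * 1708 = 199836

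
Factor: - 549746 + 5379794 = 2^5*3^2*31^1*541^1 = 4830048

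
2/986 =1/493 = 0.00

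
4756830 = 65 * 73182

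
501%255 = 246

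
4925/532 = 9 + 137/532 = 9.26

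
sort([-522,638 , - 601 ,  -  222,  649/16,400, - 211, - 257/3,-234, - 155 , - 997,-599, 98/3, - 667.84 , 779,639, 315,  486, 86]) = [ - 997, - 667.84,-601, - 599, - 522, - 234, - 222,- 211, - 155,-257/3,98/3, 649/16, 86,315,400,486,  638, 639 , 779 ] 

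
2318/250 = 9 + 34/125=9.27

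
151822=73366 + 78456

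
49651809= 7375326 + 42276483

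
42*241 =10122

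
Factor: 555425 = 5^2*13^1*1709^1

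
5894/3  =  1964 + 2/3 = 1964.67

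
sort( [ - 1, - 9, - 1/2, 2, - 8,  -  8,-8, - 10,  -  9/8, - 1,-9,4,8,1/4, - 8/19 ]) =[- 10 , - 9, - 9, - 8, - 8,-8, - 9/8, - 1, - 1, - 1/2, - 8/19,1/4,2, 4,8]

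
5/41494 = 5/41494 =0.00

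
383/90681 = 383/90681= 0.00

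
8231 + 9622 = 17853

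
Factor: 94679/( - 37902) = -2^(-1)*3^( - 1)*13^1 * 6317^( - 1)*7283^1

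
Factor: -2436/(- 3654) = 2/3= 2^1 * 3^( - 1 )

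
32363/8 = 32363/8  =  4045.38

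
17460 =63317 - 45857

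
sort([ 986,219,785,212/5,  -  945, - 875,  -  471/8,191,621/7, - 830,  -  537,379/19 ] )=[ - 945, - 875, -830, - 537,- 471/8, 379/19, 212/5, 621/7,191,219, 785 , 986 ]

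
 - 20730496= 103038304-123768800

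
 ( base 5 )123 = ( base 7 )53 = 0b100110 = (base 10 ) 38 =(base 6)102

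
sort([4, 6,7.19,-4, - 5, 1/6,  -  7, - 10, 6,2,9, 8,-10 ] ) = [-10,-10,  -  7,-5, - 4,1/6,2,4 , 6, 6, 7.19, 8, 9 ]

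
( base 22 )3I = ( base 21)40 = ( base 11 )77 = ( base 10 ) 84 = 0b1010100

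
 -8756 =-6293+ - 2463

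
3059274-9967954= - 6908680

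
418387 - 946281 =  - 527894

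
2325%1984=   341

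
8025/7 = 1146  +  3/7 = 1146.43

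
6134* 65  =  398710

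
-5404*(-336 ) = 1815744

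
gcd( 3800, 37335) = 95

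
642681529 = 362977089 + 279704440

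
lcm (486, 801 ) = 43254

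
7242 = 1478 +5764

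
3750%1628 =494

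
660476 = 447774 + 212702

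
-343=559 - 902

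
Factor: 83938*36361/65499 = 3052069618/65499 = 2^1*3^( - 1)*7^( - 1) * 13^1* 2797^1 * 3119^(  -  1)*41969^1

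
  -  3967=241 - 4208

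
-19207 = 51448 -70655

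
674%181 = 131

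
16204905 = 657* 24665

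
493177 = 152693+340484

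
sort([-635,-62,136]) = [ - 635,-62, 136]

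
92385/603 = 10265/67 = 153.21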